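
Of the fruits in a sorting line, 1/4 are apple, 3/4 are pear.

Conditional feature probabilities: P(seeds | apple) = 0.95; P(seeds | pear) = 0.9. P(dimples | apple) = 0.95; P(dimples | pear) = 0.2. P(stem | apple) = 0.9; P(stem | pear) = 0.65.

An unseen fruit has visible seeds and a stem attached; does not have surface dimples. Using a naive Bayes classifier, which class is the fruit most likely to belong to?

pear

apple: 0.25 × 0.95 × (1−0.95) × 0.9 = 0.0106875
pear: 0.75 × 0.9 × (1−0.2) × 0.65 = 0.351
Highest score → pear.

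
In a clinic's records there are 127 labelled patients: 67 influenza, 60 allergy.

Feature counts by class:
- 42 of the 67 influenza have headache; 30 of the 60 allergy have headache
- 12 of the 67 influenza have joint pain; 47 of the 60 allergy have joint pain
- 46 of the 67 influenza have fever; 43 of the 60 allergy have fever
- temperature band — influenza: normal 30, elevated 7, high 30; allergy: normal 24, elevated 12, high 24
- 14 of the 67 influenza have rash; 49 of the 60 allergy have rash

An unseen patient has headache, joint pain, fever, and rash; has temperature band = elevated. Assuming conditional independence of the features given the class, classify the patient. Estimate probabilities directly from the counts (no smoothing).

influenza: (67/127) × (42/67) × (12/67) × (46/67) × (7/67) × (14/67) ≈ 0.000887793
allergy: (60/127) × (30/60) × (47/60) × (43/60) × (12/60) × (49/60) ≈ 0.0216599
Highest score → allergy.

allergy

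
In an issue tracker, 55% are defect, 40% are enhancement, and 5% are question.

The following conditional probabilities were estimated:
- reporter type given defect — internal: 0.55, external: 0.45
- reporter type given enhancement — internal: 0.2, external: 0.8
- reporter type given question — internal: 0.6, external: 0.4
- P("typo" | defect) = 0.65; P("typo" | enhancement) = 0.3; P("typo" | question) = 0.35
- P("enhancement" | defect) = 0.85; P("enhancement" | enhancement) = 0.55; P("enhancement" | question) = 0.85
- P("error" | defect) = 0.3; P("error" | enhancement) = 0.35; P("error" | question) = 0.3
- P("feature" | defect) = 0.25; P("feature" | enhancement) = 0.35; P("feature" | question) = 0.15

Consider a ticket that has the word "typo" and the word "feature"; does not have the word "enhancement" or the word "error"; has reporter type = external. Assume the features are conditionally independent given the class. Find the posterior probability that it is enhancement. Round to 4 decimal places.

0.6940

defect: 0.55 × 0.45 × 0.65 × (1−0.85) × (1−0.3) × 0.25 = 0.00422296875
enhancement: 0.4 × 0.8 × 0.3 × (1−0.55) × (1−0.35) × 0.35 = 0.009828
question: 0.05 × 0.4 × 0.35 × (1−0.85) × (1−0.3) × 0.15 = 0.00011025
P(enhancement | x) = 0.009828 / 0.01416121875 ≈ 0.6940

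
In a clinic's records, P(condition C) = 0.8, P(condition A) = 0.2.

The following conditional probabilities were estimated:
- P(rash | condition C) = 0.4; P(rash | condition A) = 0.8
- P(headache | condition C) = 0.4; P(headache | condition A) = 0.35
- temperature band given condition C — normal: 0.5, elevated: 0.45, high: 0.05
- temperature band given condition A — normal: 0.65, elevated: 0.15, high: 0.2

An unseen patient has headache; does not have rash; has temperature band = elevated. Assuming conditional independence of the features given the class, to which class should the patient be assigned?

condition C: 0.8 × (1−0.4) × 0.4 × 0.45 = 0.0864
condition A: 0.2 × (1−0.8) × 0.35 × 0.15 = 0.0021
Highest score → condition C.

condition C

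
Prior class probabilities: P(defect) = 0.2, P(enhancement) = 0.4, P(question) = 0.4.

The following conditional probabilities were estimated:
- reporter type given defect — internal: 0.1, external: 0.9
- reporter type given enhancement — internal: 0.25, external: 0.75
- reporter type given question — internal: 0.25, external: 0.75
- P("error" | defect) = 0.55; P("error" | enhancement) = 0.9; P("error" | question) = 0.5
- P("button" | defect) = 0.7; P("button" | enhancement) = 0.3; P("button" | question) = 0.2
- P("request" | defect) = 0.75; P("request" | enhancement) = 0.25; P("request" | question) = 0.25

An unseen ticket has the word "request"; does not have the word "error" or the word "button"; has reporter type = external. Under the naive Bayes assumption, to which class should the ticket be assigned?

defect: 0.2 × 0.9 × (1−0.55) × (1−0.7) × 0.75 = 0.018225
enhancement: 0.4 × 0.75 × (1−0.9) × (1−0.3) × 0.25 = 0.00525
question: 0.4 × 0.75 × (1−0.5) × (1−0.2) × 0.25 = 0.03
Highest score → question.

question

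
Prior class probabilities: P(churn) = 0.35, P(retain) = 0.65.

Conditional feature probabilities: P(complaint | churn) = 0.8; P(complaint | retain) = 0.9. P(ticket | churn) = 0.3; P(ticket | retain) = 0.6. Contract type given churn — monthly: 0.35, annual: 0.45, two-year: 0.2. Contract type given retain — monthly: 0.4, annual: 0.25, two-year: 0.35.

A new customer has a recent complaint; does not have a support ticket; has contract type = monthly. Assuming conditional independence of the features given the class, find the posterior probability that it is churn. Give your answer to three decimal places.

0.423

churn: 0.35 × 0.8 × (1−0.3) × 0.35 = 0.0686
retain: 0.65 × 0.9 × (1−0.6) × 0.4 = 0.0936
P(churn | x) = 0.0686 / 0.1622 ≈ 0.423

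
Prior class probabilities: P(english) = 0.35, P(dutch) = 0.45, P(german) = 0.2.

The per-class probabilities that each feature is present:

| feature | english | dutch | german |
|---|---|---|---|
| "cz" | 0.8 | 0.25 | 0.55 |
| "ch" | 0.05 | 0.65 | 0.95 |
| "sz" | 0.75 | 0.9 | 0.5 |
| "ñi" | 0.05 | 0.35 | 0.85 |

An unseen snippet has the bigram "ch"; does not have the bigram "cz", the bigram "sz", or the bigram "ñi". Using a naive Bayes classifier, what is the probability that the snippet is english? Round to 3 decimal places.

0.039

english: 0.35 × (1−0.8) × 0.05 × (1−0.75) × (1−0.05) = 0.00083125
dutch: 0.45 × (1−0.25) × 0.65 × (1−0.9) × (1−0.35) = 0.014259375
german: 0.2 × (1−0.55) × 0.95 × (1−0.5) × (1−0.85) = 0.0064125
P(english | x) = 0.00083125 / 0.021503125 ≈ 0.039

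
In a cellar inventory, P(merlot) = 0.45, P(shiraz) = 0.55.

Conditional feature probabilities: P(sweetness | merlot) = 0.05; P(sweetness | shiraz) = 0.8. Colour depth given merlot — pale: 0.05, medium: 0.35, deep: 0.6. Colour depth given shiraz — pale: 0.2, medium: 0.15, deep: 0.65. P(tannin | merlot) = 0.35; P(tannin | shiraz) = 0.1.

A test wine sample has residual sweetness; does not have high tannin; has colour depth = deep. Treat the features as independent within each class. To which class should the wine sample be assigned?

shiraz

merlot: 0.45 × 0.05 × 0.6 × (1−0.35) = 0.008775
shiraz: 0.55 × 0.8 × 0.65 × (1−0.1) = 0.2574
Highest score → shiraz.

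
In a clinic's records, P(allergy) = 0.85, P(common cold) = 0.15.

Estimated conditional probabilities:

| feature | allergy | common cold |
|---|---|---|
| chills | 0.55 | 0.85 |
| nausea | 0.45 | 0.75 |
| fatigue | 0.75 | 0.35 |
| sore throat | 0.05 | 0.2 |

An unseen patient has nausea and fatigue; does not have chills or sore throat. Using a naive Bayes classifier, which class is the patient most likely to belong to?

allergy: 0.85 × (1−0.55) × 0.45 × 0.75 × (1−0.05) = 0.1226390625
common cold: 0.15 × (1−0.85) × 0.75 × 0.35 × (1−0.2) = 0.004725
Highest score → allergy.

allergy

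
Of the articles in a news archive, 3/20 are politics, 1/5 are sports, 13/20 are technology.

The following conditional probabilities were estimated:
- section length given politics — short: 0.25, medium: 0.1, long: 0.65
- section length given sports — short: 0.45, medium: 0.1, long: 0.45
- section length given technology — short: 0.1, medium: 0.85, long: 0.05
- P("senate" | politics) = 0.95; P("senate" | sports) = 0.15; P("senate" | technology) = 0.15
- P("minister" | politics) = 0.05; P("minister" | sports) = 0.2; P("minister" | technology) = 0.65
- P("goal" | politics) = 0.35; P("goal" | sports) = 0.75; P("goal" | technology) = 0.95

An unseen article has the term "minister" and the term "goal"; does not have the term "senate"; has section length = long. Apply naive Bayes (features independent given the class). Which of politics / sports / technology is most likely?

technology

politics: 0.15 × 0.65 × (1−0.95) × 0.05 × 0.35 = 0.0000853125
sports: 0.2 × 0.45 × (1−0.15) × 0.2 × 0.75 = 0.011475
technology: 0.65 × 0.05 × (1−0.15) × 0.65 × 0.95 = 0.0170584375
Highest score → technology.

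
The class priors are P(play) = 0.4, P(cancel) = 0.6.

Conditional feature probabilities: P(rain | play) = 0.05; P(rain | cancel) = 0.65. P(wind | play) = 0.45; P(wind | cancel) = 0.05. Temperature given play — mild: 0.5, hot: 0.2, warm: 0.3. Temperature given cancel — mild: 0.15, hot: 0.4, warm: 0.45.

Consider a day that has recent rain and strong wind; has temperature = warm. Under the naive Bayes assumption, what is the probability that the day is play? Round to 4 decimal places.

0.2353

play: 0.4 × 0.05 × 0.45 × 0.3 = 0.0027
cancel: 0.6 × 0.65 × 0.05 × 0.45 = 0.008775
P(play | x) = 0.0027 / 0.011475 ≈ 0.2353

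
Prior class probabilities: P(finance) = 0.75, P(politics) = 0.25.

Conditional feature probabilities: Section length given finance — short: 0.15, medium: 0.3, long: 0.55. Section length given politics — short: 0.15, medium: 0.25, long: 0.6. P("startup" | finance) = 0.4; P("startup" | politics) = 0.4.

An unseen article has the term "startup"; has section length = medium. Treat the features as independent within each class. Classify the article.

finance

finance: 0.75 × 0.3 × 0.4 = 0.09
politics: 0.25 × 0.25 × 0.4 = 0.025
Highest score → finance.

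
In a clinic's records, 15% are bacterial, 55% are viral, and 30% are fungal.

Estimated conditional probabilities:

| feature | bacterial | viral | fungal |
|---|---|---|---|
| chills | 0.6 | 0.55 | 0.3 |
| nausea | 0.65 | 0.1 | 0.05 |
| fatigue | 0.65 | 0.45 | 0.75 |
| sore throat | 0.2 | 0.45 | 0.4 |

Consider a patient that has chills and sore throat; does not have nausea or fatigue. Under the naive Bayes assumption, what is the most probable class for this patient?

viral

bacterial: 0.15 × 0.6 × (1−0.65) × (1−0.65) × 0.2 = 0.002205
viral: 0.55 × 0.55 × (1−0.1) × (1−0.45) × 0.45 = 0.067381875
fungal: 0.3 × 0.3 × (1−0.05) × (1−0.75) × 0.4 = 0.00855
Highest score → viral.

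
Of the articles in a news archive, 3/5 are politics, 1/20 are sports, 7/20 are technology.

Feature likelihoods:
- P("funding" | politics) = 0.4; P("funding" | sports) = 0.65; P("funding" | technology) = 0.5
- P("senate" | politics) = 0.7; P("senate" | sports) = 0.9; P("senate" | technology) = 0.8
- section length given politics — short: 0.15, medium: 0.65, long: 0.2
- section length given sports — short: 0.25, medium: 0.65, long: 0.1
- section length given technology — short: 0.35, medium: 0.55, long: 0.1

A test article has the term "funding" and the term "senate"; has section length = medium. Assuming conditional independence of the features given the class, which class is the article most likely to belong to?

politics

politics: 0.6 × 0.4 × 0.7 × 0.65 = 0.1092
sports: 0.05 × 0.65 × 0.9 × 0.65 = 0.0190125
technology: 0.35 × 0.5 × 0.8 × 0.55 = 0.077
Highest score → politics.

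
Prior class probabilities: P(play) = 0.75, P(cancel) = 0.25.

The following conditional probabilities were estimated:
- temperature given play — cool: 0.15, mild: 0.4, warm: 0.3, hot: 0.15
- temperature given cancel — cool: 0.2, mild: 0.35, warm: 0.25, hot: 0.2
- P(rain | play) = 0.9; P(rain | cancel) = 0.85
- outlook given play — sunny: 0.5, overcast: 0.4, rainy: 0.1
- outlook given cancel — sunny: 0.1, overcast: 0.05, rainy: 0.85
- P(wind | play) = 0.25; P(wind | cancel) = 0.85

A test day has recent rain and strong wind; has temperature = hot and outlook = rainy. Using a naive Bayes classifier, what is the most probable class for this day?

play: 0.75 × 0.15 × 0.9 × 0.1 × 0.25 = 0.00253125
cancel: 0.25 × 0.2 × 0.85 × 0.85 × 0.85 = 0.03070625
Highest score → cancel.

cancel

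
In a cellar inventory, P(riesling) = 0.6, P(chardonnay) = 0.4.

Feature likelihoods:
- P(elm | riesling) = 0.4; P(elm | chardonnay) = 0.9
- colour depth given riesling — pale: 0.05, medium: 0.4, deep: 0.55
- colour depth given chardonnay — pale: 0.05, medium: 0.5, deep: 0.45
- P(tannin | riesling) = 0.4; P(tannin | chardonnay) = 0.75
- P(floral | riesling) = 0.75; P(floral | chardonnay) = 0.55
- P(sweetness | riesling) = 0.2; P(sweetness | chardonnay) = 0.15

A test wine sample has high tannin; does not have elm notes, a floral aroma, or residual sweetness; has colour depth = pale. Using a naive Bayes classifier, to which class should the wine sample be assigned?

riesling

riesling: 0.6 × (1−0.4) × 0.05 × 0.4 × (1−0.75) × (1−0.2) = 0.00144
chardonnay: 0.4 × (1−0.9) × 0.05 × 0.75 × (1−0.55) × (1−0.15) = 0.00057375
Highest score → riesling.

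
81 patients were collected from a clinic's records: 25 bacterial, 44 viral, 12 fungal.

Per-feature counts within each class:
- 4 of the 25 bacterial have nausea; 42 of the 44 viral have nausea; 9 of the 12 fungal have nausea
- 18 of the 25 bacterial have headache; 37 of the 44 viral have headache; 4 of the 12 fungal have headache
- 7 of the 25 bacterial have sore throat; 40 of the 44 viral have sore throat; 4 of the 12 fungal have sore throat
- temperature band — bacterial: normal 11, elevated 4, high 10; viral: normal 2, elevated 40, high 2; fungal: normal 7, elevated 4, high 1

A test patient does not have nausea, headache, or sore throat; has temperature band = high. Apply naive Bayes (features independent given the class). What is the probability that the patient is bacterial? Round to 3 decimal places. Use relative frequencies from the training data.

0.938

bacterial: (25/81) × (21/25) × (7/25) × (18/25) × (10/25) ≈ 0.0209067
viral: (44/81) × (2/44) × (7/44) × (4/44) × (2/44) ≈ 0.0000162321
fungal: (12/81) × (3/12) × (8/12) × (8/12) × (1/12) ≈ 0.00137174
P(bacterial | x) = 0.0209067 / 0.0222946721 ≈ 0.938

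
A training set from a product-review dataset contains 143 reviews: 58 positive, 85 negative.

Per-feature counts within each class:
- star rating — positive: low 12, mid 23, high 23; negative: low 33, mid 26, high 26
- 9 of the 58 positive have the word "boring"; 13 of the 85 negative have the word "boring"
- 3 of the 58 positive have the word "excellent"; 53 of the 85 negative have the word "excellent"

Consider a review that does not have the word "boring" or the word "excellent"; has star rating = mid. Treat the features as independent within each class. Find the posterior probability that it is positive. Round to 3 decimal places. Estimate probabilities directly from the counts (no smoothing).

positive: (58/143) × (23/58) × (49/58) × (55/58) ≈ 0.128853
negative: (85/143) × (26/85) × (72/85) × (32/85) ≈ 0.0579805
P(positive | x) = 0.128853 / 0.1868335 ≈ 0.690

0.690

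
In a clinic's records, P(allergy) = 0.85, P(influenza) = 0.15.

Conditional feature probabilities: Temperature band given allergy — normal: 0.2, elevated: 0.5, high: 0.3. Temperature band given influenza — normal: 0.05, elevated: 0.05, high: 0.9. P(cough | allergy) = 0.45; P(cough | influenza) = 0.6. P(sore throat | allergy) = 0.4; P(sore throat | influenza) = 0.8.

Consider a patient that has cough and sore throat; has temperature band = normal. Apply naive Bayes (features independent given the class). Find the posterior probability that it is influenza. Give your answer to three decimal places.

allergy: 0.85 × 0.2 × 0.45 × 0.4 = 0.0306
influenza: 0.15 × 0.05 × 0.6 × 0.8 = 0.0036
P(influenza | x) = 0.0036 / 0.0342 ≈ 0.105

0.105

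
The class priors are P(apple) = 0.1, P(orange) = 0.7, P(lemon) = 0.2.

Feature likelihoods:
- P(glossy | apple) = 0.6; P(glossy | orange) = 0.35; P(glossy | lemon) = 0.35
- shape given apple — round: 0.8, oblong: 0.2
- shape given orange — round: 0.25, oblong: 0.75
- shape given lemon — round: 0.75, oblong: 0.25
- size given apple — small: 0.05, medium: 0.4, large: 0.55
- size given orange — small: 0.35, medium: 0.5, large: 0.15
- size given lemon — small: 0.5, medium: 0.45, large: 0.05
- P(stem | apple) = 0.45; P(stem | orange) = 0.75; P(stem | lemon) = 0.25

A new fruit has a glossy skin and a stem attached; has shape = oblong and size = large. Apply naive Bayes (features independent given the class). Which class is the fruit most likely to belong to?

apple: 0.1 × 0.6 × 0.2 × 0.55 × 0.45 = 0.00297
orange: 0.7 × 0.35 × 0.75 × 0.15 × 0.75 = 0.020671875
lemon: 0.2 × 0.35 × 0.25 × 0.05 × 0.25 = 0.00021875
Highest score → orange.

orange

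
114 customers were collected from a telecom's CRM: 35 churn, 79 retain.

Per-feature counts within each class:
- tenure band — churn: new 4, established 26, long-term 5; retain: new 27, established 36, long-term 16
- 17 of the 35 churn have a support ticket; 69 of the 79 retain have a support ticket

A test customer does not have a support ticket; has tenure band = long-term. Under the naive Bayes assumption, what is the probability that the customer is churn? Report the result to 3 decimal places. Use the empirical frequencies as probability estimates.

churn: (35/114) × (5/35) × (18/35) ≈ 0.0225564
retain: (79/114) × (16/79) × (10/79) ≈ 0.0177659
P(churn | x) = 0.0225564 / 0.0403223 ≈ 0.559

0.559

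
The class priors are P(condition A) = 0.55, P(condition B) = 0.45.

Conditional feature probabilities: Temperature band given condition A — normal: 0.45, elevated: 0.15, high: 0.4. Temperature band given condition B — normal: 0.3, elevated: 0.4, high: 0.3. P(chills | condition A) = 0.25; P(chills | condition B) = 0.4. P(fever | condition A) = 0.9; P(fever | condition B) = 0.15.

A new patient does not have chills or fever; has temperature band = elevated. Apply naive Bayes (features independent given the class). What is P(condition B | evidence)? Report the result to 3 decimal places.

condition A: 0.55 × 0.15 × (1−0.25) × (1−0.9) = 0.0061875
condition B: 0.45 × 0.4 × (1−0.4) × (1−0.15) = 0.0918
P(condition B | x) = 0.0918 / 0.0979875 ≈ 0.937

0.937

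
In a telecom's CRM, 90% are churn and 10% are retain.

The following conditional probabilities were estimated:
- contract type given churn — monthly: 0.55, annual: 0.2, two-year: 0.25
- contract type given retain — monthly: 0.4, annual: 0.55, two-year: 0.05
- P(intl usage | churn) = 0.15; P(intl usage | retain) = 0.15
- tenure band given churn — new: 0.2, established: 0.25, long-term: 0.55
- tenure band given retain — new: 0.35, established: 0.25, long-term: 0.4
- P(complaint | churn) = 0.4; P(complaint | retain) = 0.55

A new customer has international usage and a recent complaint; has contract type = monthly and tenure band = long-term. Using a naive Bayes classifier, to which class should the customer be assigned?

churn

churn: 0.9 × 0.55 × 0.15 × 0.55 × 0.4 = 0.016335
retain: 0.1 × 0.4 × 0.15 × 0.4 × 0.55 = 0.00132
Highest score → churn.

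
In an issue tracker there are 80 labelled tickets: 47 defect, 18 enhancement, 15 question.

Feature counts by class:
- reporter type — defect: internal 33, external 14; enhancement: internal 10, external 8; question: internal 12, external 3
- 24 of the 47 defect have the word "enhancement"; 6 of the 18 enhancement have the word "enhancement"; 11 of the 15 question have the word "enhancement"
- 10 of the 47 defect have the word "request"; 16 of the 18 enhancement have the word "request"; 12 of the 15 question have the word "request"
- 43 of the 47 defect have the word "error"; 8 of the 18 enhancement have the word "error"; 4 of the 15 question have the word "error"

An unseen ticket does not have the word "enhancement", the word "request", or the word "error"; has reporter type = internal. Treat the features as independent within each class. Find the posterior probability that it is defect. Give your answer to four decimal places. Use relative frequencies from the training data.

defect: (47/80) × (33/47) × (23/47) × (37/47) × (4/47) ≈ 0.0135245
enhancement: (18/80) × (10/18) × (12/18) × (2/18) × (10/18) ≈ 0.00514403
question: (15/80) × (12/15) × (4/15) × (3/15) × (11/15) ≈ 0.00586667
P(defect | x) = 0.0135245 / 0.0245352 ≈ 0.5512

0.5512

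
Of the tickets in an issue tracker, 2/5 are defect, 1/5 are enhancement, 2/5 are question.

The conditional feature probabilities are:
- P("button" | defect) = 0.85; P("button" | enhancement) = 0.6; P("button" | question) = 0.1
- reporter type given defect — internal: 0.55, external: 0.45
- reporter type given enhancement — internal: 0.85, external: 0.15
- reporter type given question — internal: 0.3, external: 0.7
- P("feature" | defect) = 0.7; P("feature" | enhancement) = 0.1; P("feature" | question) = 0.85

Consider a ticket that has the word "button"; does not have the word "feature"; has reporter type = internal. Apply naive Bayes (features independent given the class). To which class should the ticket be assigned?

defect: 0.4 × 0.85 × 0.55 × (1−0.7) = 0.0561
enhancement: 0.2 × 0.6 × 0.85 × (1−0.1) = 0.0918
question: 0.4 × 0.1 × 0.3 × (1−0.85) = 0.0018
Highest score → enhancement.

enhancement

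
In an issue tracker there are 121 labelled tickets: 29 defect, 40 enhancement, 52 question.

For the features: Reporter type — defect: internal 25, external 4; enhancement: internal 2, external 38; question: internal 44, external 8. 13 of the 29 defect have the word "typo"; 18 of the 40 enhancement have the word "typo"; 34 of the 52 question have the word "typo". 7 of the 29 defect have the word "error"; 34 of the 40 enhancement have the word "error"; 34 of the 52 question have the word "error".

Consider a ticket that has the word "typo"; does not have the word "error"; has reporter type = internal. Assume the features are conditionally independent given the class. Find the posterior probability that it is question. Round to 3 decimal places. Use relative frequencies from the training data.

defect: (29/121) × (25/29) × (13/29) × (22/29) ≈ 0.0702627
enhancement: (40/121) × (2/40) × (18/40) × (6/40) ≈ 0.0011157
question: (52/121) × (44/52) × (34/52) × (18/52) ≈ 0.0823023
P(question | x) = 0.0823023 / 0.1536807 ≈ 0.536

0.536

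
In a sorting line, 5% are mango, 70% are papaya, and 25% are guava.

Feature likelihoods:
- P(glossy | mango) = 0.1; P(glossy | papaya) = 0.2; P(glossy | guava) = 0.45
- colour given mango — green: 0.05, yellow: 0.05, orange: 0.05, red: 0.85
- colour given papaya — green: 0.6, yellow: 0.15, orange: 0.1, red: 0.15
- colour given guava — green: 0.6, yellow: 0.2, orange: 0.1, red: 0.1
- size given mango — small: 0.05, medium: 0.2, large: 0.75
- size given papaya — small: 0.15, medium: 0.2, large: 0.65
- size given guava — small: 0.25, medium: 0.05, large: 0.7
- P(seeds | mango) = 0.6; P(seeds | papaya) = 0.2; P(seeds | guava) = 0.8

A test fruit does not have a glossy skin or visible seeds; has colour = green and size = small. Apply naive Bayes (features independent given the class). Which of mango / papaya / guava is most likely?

papaya

mango: 0.05 × (1−0.1) × 0.05 × 0.05 × (1−0.6) = 0.000045
papaya: 0.7 × (1−0.2) × 0.6 × 0.15 × (1−0.2) = 0.04032
guava: 0.25 × (1−0.45) × 0.6 × 0.25 × (1−0.8) = 0.004125
Highest score → papaya.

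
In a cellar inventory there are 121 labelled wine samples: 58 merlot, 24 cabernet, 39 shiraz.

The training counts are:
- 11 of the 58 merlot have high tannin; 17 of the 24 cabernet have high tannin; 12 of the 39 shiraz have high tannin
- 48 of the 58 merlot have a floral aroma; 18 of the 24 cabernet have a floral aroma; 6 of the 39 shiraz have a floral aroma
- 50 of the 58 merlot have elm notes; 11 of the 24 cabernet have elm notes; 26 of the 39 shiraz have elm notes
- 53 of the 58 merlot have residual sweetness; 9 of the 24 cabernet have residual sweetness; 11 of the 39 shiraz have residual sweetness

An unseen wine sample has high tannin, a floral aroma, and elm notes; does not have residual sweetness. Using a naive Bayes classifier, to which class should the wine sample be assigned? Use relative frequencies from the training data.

merlot: (58/121) × (11/58) × (48/58) × (50/58) × (5/58) ≈ 0.00559119
cabernet: (24/121) × (17/24) × (18/24) × (11/24) × (15/24) ≈ 0.0301847
shiraz: (39/121) × (12/39) × (6/39) × (26/39) × (28/39) ≈ 0.00730272
Highest score → cabernet.

cabernet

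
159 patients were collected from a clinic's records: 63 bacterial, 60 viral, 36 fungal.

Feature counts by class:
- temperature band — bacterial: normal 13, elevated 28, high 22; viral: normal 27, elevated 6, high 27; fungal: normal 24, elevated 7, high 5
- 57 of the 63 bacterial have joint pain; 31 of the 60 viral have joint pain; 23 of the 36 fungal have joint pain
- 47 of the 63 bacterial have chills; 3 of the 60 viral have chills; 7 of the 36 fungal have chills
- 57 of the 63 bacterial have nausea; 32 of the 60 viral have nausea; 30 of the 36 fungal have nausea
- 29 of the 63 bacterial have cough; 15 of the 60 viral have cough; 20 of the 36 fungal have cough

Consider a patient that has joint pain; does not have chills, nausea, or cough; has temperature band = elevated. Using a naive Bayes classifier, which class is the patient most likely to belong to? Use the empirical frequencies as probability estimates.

viral

bacterial: (63/159) × (28/63) × (57/63) × (16/63) × (6/63) × (34/63) ≈ 0.00207981
viral: (60/159) × (6/60) × (31/60) × (57/60) × (28/60) × (45/60) ≈ 0.0064827
fungal: (36/159) × (7/36) × (23/36) × (29/36) × (6/36) × (16/36) ≈ 0.00167837
Highest score → viral.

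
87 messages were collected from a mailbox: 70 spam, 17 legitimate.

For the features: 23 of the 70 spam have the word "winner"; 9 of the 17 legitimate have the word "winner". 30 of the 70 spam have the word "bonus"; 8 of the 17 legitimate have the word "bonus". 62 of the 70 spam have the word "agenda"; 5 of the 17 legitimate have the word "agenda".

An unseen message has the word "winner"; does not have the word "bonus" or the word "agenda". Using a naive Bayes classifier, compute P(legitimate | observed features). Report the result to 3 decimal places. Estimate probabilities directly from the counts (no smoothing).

spam: (70/87) × (23/70) × (40/70) × (8/70) ≈ 0.0172648
legitimate: (17/87) × (9/17) × (9/17) × (12/17) ≈ 0.0386589
P(legitimate | x) = 0.0386589 / 0.0559237 ≈ 0.691

0.691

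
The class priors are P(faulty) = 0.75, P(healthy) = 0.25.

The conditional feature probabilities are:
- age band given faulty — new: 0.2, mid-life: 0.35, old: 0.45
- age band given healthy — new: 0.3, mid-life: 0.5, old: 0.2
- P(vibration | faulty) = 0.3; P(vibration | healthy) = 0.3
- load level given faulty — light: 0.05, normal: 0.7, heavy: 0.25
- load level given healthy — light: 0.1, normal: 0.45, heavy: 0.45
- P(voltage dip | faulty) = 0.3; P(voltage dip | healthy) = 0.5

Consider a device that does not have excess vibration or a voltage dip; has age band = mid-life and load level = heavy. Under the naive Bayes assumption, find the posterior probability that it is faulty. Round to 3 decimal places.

0.620

faulty: 0.75 × 0.35 × (1−0.3) × 0.25 × (1−0.3) = 0.03215625
healthy: 0.25 × 0.5 × (1−0.3) × 0.45 × (1−0.5) = 0.0196875
P(faulty | x) = 0.03215625 / 0.05184375 ≈ 0.620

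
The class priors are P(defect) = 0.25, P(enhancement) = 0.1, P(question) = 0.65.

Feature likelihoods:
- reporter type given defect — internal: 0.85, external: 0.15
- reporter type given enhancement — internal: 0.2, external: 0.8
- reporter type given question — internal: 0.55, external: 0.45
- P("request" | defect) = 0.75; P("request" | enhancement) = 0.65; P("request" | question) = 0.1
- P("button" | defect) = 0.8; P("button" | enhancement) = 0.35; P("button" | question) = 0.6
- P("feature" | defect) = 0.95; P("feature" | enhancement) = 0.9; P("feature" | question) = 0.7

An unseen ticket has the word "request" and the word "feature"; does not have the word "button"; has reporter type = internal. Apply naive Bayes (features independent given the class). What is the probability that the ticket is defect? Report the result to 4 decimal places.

0.6322

defect: 0.25 × 0.85 × 0.75 × (1−0.8) × 0.95 = 0.03028125
enhancement: 0.1 × 0.2 × 0.65 × (1−0.35) × 0.9 = 0.007605
question: 0.65 × 0.55 × 0.1 × (1−0.6) × 0.7 = 0.01001
P(defect | x) = 0.03028125 / 0.04789625 ≈ 0.6322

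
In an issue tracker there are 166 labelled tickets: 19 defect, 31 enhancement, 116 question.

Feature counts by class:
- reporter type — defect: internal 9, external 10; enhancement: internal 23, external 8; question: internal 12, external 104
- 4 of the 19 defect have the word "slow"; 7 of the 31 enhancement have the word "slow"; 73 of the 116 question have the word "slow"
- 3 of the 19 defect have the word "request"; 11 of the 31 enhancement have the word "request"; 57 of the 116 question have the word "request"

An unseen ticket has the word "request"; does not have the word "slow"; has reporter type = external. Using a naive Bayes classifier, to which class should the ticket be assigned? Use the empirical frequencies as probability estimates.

question

defect: (19/166) × (10/19) × (15/19) × (3/19) ≈ 0.00750926
enhancement: (31/166) × (8/31) × (24/31) × (11/31) ≈ 0.0132392
question: (116/166) × (104/116) × (43/116) × (57/116) ≈ 0.114118
Highest score → question.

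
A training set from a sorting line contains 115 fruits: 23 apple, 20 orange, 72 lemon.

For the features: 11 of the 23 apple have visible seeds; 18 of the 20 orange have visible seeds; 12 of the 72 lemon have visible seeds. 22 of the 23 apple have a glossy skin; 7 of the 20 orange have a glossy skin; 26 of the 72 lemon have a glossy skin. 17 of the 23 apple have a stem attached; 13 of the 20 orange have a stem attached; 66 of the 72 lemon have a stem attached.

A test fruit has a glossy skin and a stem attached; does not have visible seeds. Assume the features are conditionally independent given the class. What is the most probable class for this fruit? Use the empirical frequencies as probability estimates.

lemon

apple: (23/115) × (12/23) × (22/23) × (17/23) ≈ 0.0737733
orange: (20/115) × (2/20) × (7/20) × (13/20) ≈ 0.00395652
lemon: (72/115) × (60/72) × (26/72) × (66/72) ≈ 0.172705
Highest score → lemon.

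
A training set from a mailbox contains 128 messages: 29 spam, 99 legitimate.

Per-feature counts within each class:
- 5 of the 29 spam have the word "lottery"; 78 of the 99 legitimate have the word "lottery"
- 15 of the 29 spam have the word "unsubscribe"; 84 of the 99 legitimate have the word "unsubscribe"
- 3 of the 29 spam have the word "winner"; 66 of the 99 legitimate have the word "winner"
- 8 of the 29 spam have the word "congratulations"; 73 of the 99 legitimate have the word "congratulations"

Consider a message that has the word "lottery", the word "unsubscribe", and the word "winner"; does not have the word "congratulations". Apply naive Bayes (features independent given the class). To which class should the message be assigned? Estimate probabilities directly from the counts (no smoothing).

legitimate

spam: (29/128) × (5/29) × (15/29) × (3/29) × (21/29) ≈ 0.00151355
legitimate: (99/128) × (78/99) × (84/99) × (66/99) × (26/99) ≈ 0.0905265
Highest score → legitimate.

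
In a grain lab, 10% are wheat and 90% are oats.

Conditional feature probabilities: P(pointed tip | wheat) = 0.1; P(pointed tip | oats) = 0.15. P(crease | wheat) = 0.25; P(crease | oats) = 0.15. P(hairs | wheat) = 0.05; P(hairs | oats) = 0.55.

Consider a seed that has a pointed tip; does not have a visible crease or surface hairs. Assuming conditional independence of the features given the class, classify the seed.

oats

wheat: 0.1 × 0.1 × (1−0.25) × (1−0.05) = 0.007125
oats: 0.9 × 0.15 × (1−0.15) × (1−0.55) = 0.0516375
Highest score → oats.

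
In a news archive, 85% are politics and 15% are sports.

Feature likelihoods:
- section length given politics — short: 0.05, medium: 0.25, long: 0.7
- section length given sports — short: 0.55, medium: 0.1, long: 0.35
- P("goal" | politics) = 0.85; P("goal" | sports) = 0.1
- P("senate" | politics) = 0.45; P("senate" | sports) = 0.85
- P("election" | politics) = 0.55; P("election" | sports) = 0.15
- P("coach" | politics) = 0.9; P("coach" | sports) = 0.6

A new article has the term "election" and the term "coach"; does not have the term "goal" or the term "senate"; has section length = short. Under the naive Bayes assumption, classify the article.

politics: 0.85 × 0.05 × (1−0.85) × (1−0.45) × 0.55 × 0.9 = 0.00173559375
sports: 0.15 × 0.55 × (1−0.1) × (1−0.85) × 0.15 × 0.6 = 0.001002375
Highest score → politics.

politics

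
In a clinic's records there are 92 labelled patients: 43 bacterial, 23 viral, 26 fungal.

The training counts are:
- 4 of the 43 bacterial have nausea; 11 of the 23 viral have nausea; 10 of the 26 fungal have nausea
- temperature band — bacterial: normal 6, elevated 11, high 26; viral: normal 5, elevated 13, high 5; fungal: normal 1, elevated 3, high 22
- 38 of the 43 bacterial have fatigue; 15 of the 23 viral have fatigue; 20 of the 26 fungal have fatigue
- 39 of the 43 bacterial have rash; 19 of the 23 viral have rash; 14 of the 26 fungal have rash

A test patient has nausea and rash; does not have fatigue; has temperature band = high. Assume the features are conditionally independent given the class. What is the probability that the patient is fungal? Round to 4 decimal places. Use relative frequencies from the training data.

0.5274

bacterial: (43/92) × (4/43) × (26/43) × (5/43) × (39/43) ≈ 0.00277252
viral: (23/92) × (11/23) × (5/23) × (8/23) × (19/23) ≈ 0.00746853
fungal: (26/92) × (10/26) × (22/26) × (6/26) × (14/26) ≈ 0.0114286
P(fungal | x) = 0.0114286 / 0.02166965 ≈ 0.5274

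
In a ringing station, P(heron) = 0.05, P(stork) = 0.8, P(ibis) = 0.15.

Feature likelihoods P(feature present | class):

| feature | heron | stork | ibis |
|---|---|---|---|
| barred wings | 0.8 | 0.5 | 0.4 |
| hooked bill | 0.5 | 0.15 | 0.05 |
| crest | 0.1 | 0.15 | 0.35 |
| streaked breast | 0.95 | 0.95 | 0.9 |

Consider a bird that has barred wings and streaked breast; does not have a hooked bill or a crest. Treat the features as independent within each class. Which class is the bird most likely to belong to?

heron: 0.05 × 0.8 × (1−0.5) × (1−0.1) × 0.95 = 0.0171
stork: 0.8 × 0.5 × (1−0.15) × (1−0.15) × 0.95 = 0.27455
ibis: 0.15 × 0.4 × (1−0.05) × (1−0.35) × 0.9 = 0.033345
Highest score → stork.

stork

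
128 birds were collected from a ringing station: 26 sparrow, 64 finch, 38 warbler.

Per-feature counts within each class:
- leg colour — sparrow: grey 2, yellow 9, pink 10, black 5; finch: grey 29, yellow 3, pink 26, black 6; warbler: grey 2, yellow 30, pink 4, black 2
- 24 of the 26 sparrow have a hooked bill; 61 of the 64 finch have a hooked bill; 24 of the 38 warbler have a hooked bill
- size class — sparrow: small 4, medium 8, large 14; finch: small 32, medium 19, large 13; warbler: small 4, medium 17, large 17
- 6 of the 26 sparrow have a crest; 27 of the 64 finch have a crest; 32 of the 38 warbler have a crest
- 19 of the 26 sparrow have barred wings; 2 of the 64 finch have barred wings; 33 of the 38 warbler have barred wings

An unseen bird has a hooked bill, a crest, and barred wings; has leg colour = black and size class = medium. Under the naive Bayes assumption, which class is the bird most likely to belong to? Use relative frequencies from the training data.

sparrow: (26/128) × (5/26) × (24/26) × (8/26) × (6/26) × (19/26) ≈ 0.001871
finch: (64/128) × (6/64) × (61/64) × (19/64) × (27/64) × (2/64) ≈ 0.000174863
warbler: (38/128) × (2/38) × (24/38) × (17/38) × (32/38) × (33/38) ≈ 0.00322857
Highest score → warbler.

warbler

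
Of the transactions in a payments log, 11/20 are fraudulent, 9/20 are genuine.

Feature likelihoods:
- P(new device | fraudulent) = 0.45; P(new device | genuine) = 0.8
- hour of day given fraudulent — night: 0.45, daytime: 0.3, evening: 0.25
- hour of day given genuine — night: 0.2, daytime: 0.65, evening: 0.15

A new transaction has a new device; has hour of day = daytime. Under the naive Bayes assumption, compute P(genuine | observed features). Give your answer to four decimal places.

0.7591

fraudulent: 0.55 × 0.45 × 0.3 = 0.07425
genuine: 0.45 × 0.8 × 0.65 = 0.234
P(genuine | x) = 0.234 / 0.30825 ≈ 0.7591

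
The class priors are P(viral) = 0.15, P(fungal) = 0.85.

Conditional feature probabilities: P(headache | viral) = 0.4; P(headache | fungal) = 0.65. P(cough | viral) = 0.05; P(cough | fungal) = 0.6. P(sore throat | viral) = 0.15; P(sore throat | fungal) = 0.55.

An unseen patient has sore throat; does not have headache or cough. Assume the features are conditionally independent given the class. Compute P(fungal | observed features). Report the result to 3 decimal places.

0.836

viral: 0.15 × (1−0.4) × (1−0.05) × 0.15 = 0.012825
fungal: 0.85 × (1−0.65) × (1−0.6) × 0.55 = 0.06545
P(fungal | x) = 0.06545 / 0.078275 ≈ 0.836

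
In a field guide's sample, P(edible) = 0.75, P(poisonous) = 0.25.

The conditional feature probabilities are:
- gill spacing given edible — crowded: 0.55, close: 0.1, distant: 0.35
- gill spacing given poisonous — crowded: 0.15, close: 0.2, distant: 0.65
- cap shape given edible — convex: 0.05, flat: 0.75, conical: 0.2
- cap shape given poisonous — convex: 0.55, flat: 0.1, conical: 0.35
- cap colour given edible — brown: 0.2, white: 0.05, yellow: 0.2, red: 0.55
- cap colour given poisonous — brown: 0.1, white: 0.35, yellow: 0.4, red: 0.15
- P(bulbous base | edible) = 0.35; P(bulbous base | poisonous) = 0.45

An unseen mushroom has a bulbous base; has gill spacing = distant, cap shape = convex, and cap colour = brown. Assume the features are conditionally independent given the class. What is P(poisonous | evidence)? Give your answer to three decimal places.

edible: 0.75 × 0.35 × 0.05 × 0.2 × 0.35 = 0.00091875
poisonous: 0.25 × 0.65 × 0.55 × 0.1 × 0.45 = 0.004021875
P(poisonous | x) = 0.004021875 / 0.004940625 ≈ 0.814

0.814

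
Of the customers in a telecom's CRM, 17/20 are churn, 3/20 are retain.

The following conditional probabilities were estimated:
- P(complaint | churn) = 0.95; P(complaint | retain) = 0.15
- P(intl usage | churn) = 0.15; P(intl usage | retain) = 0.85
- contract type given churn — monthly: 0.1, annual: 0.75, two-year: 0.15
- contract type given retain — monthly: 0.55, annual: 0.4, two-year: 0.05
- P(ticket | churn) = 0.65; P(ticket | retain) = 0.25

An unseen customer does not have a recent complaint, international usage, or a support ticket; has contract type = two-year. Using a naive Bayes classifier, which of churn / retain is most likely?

churn: 0.85 × (1−0.95) × (1−0.15) × 0.15 × (1−0.65) = 0.0018965625
retain: 0.15 × (1−0.15) × (1−0.85) × 0.05 × (1−0.25) = 0.0007171875
Highest score → churn.

churn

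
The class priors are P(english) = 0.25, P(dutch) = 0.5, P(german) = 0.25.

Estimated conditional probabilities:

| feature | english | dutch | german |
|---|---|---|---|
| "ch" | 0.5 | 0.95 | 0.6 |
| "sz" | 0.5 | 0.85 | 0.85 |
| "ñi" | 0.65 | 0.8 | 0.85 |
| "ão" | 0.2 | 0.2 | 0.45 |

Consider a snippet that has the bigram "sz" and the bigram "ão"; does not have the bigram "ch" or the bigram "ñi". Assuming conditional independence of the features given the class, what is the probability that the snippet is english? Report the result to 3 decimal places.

english: 0.25 × (1−0.5) × 0.5 × (1−0.65) × 0.2 = 0.004375
dutch: 0.5 × (1−0.95) × 0.85 × (1−0.8) × 0.2 = 0.00085
german: 0.25 × (1−0.6) × 0.85 × (1−0.85) × 0.45 = 0.0057375
P(english | x) = 0.004375 / 0.0109625 ≈ 0.399

0.399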